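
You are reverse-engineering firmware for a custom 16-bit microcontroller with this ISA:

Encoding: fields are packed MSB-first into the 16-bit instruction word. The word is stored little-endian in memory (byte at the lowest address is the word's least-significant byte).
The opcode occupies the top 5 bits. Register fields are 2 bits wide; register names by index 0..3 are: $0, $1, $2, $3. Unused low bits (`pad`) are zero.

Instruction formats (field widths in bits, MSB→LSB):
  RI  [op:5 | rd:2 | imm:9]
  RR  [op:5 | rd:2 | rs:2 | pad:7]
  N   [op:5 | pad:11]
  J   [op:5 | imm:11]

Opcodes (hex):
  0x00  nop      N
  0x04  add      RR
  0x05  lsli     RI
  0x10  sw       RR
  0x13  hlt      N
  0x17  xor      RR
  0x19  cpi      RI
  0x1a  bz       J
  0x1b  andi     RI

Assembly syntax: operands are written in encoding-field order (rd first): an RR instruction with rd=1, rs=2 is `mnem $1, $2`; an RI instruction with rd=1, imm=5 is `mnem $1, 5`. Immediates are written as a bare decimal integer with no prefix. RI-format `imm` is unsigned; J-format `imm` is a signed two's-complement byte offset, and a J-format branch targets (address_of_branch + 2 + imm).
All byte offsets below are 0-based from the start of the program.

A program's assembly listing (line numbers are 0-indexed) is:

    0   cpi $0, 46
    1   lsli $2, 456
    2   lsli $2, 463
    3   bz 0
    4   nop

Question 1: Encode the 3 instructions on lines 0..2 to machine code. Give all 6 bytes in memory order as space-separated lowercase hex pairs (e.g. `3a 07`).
2e c8 c8 2d cf 2d

L0: cpi op=0x19:5|rd=0:2|imm=46:9 ⇒ 0xc82e ⇒ little 2e c8
L1: lsli op=0x5:5|rd=2:2|imm=456:9 ⇒ 0x2dc8 ⇒ little c8 2d
L2: lsli op=0x5:5|rd=2:2|imm=463:9 ⇒ 0x2dcf ⇒ little cf 2d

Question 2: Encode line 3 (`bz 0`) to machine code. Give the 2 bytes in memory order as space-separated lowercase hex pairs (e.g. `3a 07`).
00 d0

L3: bz op=0x1a:5|imm=0:11 ⇒ 0xd000 ⇒ little 00 d0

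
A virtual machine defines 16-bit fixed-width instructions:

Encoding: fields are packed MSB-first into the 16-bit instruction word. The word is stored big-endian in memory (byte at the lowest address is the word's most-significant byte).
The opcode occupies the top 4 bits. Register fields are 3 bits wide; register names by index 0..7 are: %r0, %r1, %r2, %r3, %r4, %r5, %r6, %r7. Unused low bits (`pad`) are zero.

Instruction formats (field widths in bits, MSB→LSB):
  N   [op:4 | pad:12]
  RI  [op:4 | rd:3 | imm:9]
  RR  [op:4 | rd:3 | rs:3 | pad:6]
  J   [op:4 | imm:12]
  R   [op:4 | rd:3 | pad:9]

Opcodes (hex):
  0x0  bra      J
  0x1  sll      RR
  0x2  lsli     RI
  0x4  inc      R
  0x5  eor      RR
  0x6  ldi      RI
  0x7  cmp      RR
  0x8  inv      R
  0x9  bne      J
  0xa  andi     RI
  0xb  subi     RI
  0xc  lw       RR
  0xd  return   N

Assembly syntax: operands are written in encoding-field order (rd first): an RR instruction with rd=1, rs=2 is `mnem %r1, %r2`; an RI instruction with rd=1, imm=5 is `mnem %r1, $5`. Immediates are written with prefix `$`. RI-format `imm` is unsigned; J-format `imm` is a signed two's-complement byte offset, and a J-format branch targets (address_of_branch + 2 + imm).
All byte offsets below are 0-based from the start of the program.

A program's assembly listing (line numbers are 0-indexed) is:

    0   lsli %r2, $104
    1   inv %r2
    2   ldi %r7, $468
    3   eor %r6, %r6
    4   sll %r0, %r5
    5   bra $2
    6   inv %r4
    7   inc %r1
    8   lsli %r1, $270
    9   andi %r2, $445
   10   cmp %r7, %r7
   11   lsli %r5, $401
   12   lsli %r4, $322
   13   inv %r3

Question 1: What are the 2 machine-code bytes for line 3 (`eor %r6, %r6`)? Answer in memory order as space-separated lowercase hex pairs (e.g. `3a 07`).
L3: eor op=0x5:4|rd=6:3|rs=6:3|pad=0:6 ⇒ 0x5d80 ⇒ big 5d 80

5d 80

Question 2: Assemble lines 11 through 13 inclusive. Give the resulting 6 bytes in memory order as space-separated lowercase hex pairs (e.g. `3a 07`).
11. lsli fields op=0x2:4|rd=5:3|imm=401:9 → word 2b91h → 2b 91
12. lsli fields op=0x2:4|rd=4:3|imm=322:9 → word 2942h → 29 42
13. inv fields op=0x8:4|rd=3:3|pad=0:9 → word 8600h → 86 00

2b 91 29 42 86 00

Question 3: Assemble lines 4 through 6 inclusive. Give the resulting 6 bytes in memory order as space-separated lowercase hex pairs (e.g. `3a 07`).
L4: sll op=0x1:4|rd=0:3|rs=5:3|pad=0:6 ⇒ 0x1140 ⇒ big 11 40
L5: bra op=0x0:4|imm=2:12 ⇒ 0x0002 ⇒ big 00 02
L6: inv op=0x8:4|rd=4:3|pad=0:9 ⇒ 0x8800 ⇒ big 88 00

11 40 00 02 88 00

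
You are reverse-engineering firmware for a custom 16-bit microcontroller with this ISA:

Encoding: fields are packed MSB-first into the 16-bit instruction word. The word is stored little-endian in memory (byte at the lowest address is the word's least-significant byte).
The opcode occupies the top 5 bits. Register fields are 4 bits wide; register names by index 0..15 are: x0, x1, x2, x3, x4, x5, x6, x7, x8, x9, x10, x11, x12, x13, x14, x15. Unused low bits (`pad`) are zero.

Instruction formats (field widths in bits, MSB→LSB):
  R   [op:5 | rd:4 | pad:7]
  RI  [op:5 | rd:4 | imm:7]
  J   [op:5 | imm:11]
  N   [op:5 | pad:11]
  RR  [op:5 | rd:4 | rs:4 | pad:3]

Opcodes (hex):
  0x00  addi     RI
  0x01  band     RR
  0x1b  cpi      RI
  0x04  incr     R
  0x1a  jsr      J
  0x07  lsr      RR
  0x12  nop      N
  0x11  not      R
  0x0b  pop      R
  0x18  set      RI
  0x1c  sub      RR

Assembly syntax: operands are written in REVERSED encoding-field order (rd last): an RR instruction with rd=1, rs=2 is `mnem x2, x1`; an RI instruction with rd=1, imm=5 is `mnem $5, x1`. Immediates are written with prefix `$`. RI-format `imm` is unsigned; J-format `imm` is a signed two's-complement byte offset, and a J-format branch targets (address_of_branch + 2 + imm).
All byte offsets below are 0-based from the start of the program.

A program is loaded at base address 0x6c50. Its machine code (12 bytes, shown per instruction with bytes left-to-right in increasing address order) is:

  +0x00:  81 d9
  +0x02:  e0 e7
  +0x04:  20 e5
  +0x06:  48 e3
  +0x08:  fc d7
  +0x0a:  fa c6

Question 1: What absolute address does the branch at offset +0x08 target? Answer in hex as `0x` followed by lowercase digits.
0x6c56

off 0x08: read fc d7 as little → 0xd7fc
  top 5b → 0x1a → jsr [J]
  imm: (w>>0)&0x7ff=0x7fc (s11→-4) → $-4
  target = base 0x6c50 + off 0x08 + 2 + imm -4 = 0x6c56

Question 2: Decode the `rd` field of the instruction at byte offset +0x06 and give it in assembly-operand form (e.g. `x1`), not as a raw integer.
x6

[06] 48 e3 → 0xe348
  top 5b → 0x1c → sub [RR]
  rd@[10:7]=0x6 ⇒ x6
  rs@[6:3]=0x9 ⇒ x9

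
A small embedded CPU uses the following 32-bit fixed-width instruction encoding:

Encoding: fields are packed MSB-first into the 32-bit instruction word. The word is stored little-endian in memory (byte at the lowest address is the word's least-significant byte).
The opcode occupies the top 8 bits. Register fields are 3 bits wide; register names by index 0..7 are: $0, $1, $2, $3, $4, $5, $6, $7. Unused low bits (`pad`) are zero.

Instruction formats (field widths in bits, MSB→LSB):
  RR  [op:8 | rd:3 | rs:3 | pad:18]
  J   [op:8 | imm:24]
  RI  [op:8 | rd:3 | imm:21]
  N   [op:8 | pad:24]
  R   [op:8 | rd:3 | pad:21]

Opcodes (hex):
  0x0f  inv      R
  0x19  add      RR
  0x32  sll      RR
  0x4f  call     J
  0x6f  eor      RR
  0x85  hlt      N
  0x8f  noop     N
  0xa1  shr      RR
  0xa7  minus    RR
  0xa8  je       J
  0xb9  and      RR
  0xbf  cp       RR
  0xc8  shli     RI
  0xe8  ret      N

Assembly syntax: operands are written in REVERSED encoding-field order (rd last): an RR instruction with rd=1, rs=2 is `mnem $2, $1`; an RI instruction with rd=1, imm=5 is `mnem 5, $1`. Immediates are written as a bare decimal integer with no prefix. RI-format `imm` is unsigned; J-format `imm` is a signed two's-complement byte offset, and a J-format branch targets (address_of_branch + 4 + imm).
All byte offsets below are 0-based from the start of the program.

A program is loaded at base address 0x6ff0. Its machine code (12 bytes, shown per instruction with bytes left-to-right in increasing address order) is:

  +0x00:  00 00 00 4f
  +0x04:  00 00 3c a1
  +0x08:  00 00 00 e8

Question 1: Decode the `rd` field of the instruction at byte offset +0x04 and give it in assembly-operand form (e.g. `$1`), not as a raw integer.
$1

+0x04: 00 00 3c a1 ⇒ word 0xa13c0000 (little)
  opcode bits[31:24]=0xa1: shr/RR
  rd@[23:21]=0x1 ⇒ $1
  rs@[20:18]=0x7 ⇒ $7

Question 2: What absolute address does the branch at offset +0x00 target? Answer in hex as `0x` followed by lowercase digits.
@+00  little-endian(00 00 00 4f) = 0x4f000000
  top 8b → 0x4f → call [J]
  [23:0] imm=0 = 0
  target = base 0x6ff0 + off 0x00 + 4 + imm 0 = 0x6ff4

0x6ff4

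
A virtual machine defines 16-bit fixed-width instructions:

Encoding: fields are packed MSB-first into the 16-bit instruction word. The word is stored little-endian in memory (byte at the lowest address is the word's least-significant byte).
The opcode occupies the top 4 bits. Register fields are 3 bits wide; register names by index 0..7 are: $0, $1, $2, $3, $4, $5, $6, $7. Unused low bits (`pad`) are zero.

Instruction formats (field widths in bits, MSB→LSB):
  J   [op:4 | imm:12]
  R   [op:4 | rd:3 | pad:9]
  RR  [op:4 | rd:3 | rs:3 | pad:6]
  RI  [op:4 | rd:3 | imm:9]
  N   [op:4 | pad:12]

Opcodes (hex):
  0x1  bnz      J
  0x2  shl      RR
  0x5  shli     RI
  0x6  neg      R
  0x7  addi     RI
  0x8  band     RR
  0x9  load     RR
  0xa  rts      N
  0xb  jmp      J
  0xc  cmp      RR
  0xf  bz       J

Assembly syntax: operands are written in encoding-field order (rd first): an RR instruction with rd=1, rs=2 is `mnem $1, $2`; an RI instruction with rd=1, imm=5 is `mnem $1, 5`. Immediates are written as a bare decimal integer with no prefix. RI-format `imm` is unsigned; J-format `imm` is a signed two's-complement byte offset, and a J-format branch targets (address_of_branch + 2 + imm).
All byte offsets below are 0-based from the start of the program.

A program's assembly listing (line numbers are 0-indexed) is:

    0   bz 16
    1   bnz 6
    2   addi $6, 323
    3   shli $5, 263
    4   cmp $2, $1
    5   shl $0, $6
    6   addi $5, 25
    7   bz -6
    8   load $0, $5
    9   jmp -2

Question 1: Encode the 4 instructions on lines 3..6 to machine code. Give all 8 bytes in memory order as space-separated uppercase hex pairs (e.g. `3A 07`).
3. shli fields op=0x5:4|rd=5:3|imm=263:9 → word 5b07h → 07 5b
4. cmp fields op=0xc:4|rd=2:3|rs=1:3|pad=0:6 → word c440h → 40 c4
5. shl fields op=0x2:4|rd=0:3|rs=6:3|pad=0:6 → word 2180h → 80 21
6. addi fields op=0x7:4|rd=5:3|imm=25:9 → word 7a19h → 19 7a

07 5B 40 C4 80 21 19 7A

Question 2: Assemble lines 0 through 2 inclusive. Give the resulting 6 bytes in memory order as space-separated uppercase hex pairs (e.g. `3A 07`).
10 F0 06 10 43 7D

line 0 (bz): pack op=0xf:4|imm=16:12 = 0xf010; little→ 10 f0
line 1 (bnz): pack op=0x1:4|imm=6:12 = 0x1006; little→ 06 10
line 2 (addi): pack op=0x7:4|rd=6:3|imm=323:9 = 0x7d43; little→ 43 7d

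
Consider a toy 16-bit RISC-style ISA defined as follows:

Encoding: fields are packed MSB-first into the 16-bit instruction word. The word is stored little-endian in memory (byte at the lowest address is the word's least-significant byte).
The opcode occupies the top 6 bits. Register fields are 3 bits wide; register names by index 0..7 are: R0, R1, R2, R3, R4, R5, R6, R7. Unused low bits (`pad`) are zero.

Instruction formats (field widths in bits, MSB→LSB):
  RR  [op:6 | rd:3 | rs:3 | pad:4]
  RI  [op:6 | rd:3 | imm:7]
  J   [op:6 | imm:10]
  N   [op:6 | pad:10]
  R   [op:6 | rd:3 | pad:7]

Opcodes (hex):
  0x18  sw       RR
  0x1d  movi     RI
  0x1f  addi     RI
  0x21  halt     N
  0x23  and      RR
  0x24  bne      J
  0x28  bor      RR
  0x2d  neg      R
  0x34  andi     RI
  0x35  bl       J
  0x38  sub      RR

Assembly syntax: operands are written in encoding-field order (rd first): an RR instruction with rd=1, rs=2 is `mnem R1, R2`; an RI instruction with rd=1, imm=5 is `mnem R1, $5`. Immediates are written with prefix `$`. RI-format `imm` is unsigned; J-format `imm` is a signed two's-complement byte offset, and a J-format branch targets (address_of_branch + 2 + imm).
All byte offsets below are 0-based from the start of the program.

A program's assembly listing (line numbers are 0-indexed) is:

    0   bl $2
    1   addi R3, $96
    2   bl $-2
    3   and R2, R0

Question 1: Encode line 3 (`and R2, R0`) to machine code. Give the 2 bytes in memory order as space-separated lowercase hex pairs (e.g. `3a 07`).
L3: and op=0x23:6|rd=2:3|rs=0:3|pad=0:4 ⇒ 0x8d00 ⇒ little 00 8d

00 8d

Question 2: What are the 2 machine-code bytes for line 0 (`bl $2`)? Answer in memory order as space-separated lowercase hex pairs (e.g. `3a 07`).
line 0 (bl): pack op=0x35:6|imm=2:10 = 0xd402; little→ 02 d4

02 d4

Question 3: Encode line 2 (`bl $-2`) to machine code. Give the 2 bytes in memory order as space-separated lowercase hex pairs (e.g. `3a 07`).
L2: bl op=0x35:6|imm=-2:10 ⇒ 0xd7fe ⇒ little fe d7

fe d7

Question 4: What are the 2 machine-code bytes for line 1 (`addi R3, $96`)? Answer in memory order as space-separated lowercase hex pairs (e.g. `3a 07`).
L1: addi op=0x1f:6|rd=3:3|imm=96:7 ⇒ 0x7de0 ⇒ little e0 7d

e0 7d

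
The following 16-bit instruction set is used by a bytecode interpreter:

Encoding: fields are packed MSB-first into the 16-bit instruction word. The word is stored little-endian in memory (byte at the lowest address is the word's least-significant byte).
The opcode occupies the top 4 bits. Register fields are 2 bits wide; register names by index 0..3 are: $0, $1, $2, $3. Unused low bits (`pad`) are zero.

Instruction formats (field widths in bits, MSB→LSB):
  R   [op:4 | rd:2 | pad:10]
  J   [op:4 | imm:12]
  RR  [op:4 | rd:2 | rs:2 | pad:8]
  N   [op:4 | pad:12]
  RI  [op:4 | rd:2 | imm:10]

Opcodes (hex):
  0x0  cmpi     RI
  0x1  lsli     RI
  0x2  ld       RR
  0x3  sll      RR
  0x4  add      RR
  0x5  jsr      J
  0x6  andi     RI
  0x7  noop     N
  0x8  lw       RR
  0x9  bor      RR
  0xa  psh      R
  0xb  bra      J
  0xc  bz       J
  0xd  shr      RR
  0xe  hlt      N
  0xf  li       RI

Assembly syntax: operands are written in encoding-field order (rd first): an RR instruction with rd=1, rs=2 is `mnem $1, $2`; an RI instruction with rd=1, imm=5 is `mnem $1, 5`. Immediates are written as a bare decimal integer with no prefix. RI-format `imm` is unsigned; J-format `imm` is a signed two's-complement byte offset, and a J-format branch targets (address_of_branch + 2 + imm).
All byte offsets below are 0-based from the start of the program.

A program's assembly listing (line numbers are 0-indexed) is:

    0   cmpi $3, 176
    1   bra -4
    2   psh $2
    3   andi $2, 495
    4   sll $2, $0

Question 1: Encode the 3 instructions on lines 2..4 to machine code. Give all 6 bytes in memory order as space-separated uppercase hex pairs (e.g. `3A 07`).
L2: psh op=0xa:4|rd=2:2|pad=0:10 ⇒ 0xa800 ⇒ little 00 a8
L3: andi op=0x6:4|rd=2:2|imm=495:10 ⇒ 0x69ef ⇒ little ef 69
L4: sll op=0x3:4|rd=2:2|rs=0:2|pad=0:8 ⇒ 0x3800 ⇒ little 00 38

00 A8 EF 69 00 38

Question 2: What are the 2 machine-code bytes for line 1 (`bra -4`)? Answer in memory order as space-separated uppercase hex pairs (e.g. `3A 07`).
1. bra fields op=0xb:4|imm=-4:12 → word bffch → fc bf

FC BF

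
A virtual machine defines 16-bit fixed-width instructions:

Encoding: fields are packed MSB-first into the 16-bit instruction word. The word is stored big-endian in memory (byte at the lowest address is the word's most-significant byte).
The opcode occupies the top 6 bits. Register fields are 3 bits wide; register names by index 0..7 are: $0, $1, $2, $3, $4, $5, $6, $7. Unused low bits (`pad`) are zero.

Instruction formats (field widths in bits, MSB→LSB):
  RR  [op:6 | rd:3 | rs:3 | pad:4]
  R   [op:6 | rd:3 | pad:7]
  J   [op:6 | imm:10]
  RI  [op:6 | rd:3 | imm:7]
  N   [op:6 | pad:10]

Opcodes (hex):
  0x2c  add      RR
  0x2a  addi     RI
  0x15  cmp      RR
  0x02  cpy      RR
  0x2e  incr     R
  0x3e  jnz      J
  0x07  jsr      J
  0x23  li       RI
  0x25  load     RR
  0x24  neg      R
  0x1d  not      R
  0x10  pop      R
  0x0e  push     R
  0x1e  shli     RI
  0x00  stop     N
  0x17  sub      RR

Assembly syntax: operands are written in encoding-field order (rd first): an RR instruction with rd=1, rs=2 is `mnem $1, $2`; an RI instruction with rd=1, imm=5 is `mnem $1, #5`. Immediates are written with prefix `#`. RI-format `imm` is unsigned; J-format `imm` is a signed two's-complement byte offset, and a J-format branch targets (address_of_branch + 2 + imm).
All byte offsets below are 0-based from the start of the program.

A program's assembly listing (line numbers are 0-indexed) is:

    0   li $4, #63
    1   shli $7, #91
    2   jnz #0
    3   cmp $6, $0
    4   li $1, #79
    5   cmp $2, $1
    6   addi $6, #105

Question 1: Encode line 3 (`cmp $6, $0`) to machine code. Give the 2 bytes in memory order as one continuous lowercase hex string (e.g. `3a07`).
5700

L3: cmp op=0x15:6|rd=6:3|rs=0:3|pad=0:4 ⇒ 0x5700 ⇒ big 57 00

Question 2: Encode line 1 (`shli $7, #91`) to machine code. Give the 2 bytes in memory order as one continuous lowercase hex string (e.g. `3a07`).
L1: shli op=0x1e:6|rd=7:3|imm=91:7 ⇒ 0x7bdb ⇒ big 7b db

7bdb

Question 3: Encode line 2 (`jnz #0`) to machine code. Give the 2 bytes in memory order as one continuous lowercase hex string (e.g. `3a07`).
f800

L2: jnz op=0x3e:6|imm=0:10 ⇒ 0xf800 ⇒ big f8 00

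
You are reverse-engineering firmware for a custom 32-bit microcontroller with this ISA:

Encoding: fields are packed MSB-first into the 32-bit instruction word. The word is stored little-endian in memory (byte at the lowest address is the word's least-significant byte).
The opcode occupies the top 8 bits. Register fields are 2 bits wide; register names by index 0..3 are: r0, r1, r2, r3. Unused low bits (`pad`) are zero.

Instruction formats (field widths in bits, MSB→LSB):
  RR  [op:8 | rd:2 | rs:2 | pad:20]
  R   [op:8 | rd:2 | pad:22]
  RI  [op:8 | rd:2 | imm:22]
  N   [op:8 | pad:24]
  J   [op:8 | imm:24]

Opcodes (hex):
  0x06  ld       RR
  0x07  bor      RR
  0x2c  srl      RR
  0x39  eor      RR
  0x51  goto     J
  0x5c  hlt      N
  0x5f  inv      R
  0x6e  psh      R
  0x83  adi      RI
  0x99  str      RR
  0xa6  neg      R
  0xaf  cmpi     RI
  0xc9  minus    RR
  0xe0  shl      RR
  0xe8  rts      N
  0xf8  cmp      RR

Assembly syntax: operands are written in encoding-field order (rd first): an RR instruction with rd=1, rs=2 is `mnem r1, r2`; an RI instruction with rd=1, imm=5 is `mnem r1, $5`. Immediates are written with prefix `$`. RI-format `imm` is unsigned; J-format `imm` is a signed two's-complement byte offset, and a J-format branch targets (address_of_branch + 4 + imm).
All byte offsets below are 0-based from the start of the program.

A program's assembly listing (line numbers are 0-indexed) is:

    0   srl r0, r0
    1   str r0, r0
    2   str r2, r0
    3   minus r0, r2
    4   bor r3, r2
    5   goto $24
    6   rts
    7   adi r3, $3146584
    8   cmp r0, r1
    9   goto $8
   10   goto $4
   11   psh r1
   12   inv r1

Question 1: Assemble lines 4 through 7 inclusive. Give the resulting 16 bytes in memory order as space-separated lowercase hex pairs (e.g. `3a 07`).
line 4 (bor): pack op=0x7:8|rd=3:2|rs=2:2|pad=0:20 = 0x07e00000; little→ 00 00 e0 07
line 5 (goto): pack op=0x51:8|imm=24:24 = 0x51000018; little→ 18 00 00 51
line 6 (rts): pack op=0xe8:8|pad=0:24 = 0xe8000000; little→ 00 00 00 e8
line 7 (adi): pack op=0x83:8|rd=3:2|imm=3146584:22 = 0x83f00358; little→ 58 03 f0 83

00 00 e0 07 18 00 00 51 00 00 00 e8 58 03 f0 83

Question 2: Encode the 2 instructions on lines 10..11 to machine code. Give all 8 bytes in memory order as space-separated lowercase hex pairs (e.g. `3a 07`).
04 00 00 51 00 00 40 6e

L10: goto op=0x51:8|imm=4:24 ⇒ 0x51000004 ⇒ little 04 00 00 51
L11: psh op=0x6e:8|rd=1:2|pad=0:22 ⇒ 0x6e400000 ⇒ little 00 00 40 6e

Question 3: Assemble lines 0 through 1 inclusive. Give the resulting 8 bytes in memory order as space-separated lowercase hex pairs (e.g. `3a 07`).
00 00 00 2c 00 00 00 99

0. srl fields op=0x2c:8|rd=0:2|rs=0:2|pad=0:20 → word 2c000000h → 00 00 00 2c
1. str fields op=0x99:8|rd=0:2|rs=0:2|pad=0:20 → word 99000000h → 00 00 00 99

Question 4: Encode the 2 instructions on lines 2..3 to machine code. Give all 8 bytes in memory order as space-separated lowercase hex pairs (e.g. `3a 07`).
00 00 80 99 00 00 20 c9

L2: str op=0x99:8|rd=2:2|rs=0:2|pad=0:20 ⇒ 0x99800000 ⇒ little 00 00 80 99
L3: minus op=0xc9:8|rd=0:2|rs=2:2|pad=0:20 ⇒ 0xc9200000 ⇒ little 00 00 20 c9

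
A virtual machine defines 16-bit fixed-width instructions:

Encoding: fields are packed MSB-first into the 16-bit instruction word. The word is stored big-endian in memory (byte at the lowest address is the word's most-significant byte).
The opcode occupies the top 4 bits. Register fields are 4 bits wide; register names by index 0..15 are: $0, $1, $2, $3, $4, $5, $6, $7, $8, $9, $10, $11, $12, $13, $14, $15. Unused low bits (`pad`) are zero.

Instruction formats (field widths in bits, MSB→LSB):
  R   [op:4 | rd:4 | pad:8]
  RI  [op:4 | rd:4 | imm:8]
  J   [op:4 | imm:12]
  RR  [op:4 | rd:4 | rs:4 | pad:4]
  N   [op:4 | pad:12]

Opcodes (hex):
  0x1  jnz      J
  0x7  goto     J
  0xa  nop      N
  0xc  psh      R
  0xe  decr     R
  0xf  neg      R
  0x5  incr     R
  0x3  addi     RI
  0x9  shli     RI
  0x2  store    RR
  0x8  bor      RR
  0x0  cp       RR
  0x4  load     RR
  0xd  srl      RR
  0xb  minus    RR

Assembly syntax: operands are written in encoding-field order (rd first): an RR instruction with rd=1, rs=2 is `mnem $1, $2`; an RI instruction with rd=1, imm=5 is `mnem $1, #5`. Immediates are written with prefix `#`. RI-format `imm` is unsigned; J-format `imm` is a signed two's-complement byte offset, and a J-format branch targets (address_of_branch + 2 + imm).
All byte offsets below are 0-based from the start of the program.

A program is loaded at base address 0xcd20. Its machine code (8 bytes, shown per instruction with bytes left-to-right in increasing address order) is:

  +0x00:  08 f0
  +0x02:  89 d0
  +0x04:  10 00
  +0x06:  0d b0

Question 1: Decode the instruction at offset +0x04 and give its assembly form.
off 0x04: read 10 00 as big → 0x1000
  top 4b → 0x1 → jnz [J]
  [11:0] imm=0 = #0

jnz #0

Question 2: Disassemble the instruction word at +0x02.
bor $9, $13

[02] 89 d0 → 0x89d0
  top 4b → 0x8 → bor [RR]
  rd@[11:8]=0x9 ⇒ $9
  rs@[7:4]=0xd ⇒ $13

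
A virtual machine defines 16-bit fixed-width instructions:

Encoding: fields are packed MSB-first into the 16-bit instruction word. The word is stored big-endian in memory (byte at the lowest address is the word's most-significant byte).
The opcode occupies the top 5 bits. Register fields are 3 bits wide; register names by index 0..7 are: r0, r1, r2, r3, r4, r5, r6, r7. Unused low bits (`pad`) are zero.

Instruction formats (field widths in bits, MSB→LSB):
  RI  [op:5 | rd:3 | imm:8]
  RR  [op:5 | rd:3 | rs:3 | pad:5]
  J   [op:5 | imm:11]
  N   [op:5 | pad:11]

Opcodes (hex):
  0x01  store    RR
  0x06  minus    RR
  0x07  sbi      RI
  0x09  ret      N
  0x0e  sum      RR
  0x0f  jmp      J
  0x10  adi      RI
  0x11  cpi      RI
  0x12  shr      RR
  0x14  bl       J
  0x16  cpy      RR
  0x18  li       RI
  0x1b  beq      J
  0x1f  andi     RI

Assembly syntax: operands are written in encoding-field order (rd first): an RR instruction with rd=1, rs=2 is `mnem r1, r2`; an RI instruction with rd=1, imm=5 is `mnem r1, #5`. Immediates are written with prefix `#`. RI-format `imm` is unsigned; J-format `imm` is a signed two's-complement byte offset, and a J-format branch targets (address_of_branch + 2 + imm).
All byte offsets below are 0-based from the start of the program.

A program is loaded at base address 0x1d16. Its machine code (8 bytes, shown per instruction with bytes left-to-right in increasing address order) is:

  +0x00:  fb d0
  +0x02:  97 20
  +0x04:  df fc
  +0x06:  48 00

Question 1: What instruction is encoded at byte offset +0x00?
andi r3, #208

+0x00: fb d0 ⇒ word 0xfbd0 (big)
  opcode bits[15:11]=0x1f: andi/RI
  [10:8] rd=3 = r3
  [7:0] imm=208 = #208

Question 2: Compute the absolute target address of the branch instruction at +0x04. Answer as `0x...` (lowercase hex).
off 0x04: read df fc as big → 0xdffc
  top 5b → 0x1b → beq [J]
  [10:0] imm=2044 (s11→-4) = #-4
  target = base 0x1d16 + off 0x04 + 2 + imm -4 = 0x1d18

0x1d18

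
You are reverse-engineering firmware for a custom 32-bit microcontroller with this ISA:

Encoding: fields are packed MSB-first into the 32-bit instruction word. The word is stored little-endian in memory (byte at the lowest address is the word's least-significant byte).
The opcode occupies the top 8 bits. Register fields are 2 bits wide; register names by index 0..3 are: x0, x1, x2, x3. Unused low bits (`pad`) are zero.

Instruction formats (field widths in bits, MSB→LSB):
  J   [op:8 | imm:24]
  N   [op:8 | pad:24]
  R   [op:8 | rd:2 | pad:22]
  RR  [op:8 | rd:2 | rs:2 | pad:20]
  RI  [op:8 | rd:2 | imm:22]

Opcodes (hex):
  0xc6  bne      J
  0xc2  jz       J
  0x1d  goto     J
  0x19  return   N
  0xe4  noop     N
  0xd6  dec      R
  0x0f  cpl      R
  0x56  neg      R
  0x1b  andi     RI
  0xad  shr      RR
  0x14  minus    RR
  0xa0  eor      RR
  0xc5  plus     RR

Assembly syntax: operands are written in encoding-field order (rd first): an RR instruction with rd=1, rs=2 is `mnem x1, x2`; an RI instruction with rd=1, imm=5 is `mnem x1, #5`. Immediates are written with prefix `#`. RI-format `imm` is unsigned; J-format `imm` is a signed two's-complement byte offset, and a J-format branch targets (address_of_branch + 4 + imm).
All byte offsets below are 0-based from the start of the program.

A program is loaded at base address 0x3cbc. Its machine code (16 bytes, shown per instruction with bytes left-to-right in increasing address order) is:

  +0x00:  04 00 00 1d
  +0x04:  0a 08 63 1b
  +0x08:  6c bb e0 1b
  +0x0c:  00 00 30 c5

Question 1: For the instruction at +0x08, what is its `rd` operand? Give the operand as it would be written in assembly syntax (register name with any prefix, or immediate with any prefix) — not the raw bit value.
x3

off 0x08: read 6c bb e0 1b as little → 0x1be0bb6c
  top 8b → 0x1b → andi [RI]
  [23:22] rd=3 = x3
  [21:0] imm=2145132 = #2145132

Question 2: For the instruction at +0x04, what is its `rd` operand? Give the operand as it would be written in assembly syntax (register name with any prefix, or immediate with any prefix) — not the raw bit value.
x1

off 0x04: read 0a 08 63 1b as little → 0x1b63080a
  top 8b → 0x1b → andi [RI]
  rd: (w>>22)&0x3=0x1 → x1
  imm: (w>>0)&0x3fffff=0x23080a → #2295818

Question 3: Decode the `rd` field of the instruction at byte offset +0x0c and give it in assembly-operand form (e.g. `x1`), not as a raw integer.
off 0x0c: read 00 00 30 c5 as little → 0xc5300000
  op=0xc5300000>>24=0xc5 ⇒ plus (RR)
  rd@[23:22]=0x0 ⇒ x0
  rs@[21:20]=0x3 ⇒ x3

x0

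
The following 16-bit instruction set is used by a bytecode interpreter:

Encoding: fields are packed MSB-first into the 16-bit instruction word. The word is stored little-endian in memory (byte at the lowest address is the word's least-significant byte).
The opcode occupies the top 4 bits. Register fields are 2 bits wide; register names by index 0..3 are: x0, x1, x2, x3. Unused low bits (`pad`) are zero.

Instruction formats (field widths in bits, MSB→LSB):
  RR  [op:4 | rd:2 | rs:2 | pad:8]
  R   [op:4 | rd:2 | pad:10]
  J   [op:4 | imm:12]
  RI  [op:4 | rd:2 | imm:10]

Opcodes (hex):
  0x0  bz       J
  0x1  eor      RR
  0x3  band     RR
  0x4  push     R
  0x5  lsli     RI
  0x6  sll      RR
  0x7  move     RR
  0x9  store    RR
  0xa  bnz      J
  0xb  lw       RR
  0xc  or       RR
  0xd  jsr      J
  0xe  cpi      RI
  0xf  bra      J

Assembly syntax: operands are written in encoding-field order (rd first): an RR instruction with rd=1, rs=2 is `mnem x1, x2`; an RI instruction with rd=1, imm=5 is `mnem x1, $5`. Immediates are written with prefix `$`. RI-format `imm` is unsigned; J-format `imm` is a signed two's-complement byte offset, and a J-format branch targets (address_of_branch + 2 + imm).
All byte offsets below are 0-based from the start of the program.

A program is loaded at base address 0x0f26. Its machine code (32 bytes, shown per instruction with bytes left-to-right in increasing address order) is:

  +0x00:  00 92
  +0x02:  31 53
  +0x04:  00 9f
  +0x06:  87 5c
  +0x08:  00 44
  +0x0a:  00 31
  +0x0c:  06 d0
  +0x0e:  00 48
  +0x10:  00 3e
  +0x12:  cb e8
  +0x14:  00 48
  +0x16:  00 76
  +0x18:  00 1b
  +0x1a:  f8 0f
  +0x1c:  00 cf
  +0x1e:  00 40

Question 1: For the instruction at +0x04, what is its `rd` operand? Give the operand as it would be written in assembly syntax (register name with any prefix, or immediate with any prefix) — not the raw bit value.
x3

+0x04: 00 9f ⇒ word 0x9f00 (little)
  top 4b → 0x9 → store [RR]
  rd: (w>>10)&0x3=0x3 → x3
  rs: (w>>8)&0x3=0x3 → x3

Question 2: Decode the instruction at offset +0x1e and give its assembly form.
off 0x1e: read 00 40 as little → 0x4000
  op=0x4000>>12=0x4 ⇒ push (R)
  rd@[11:10]=0x0 ⇒ x0

push x0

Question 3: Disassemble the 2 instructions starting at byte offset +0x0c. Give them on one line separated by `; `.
@+0c  little-endian(06 d0) = 0xd006
  top 4b → 0xd → jsr [J]
  [11:0] imm=6 = $6
@+0e  little-endian(00 48) = 0x4800
  top 4b → 0x4 → push [R]
  [11:10] rd=2 = x2

jsr $6; push x2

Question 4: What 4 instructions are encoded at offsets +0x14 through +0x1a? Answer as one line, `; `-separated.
[14] 00 48 → 0x4800
  opcode bits[15:12]=0x4: push/R
  [11:10] rd=2 = x2
[16] 00 76 → 0x7600
  opcode bits[15:12]=0x7: move/RR
  [11:10] rd=1 = x1
  [9:8] rs=2 = x2
[18] 00 1b → 0x1b00
  opcode bits[15:12]=0x1: eor/RR
  [11:10] rd=2 = x2
  [9:8] rs=3 = x3
[1a] f8 0f → 0x0ff8
  opcode bits[15:12]=0x0: bz/J
  [11:0] imm=4088 (s12→-8) = $-8

push x2; move x1, x2; eor x2, x3; bz $-8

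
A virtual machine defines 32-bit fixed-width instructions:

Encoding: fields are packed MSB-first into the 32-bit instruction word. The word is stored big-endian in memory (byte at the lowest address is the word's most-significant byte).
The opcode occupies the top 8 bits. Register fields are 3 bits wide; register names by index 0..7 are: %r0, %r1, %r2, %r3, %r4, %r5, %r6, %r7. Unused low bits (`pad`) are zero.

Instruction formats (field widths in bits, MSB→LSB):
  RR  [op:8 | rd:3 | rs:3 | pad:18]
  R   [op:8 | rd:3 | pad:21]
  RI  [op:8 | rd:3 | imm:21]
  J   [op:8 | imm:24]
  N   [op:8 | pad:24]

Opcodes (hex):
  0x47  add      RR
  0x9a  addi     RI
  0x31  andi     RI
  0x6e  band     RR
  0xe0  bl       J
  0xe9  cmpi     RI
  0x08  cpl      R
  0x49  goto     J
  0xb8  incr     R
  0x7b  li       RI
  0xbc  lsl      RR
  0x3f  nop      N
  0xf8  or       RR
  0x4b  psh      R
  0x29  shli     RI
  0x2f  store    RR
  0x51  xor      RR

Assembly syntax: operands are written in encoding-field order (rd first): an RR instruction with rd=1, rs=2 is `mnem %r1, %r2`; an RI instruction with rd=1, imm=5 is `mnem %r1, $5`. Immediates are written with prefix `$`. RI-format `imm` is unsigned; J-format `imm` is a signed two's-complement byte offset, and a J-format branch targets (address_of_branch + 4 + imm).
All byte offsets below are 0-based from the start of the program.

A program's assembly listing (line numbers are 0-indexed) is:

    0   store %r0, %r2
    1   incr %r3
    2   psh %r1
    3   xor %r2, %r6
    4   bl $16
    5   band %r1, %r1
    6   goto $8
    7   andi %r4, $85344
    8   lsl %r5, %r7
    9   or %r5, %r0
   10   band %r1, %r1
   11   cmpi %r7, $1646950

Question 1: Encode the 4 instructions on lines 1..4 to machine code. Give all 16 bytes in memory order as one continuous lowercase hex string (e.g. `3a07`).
b86000004b20000051580000e0000010

line 1 (incr): pack op=0xb8:8|rd=3:3|pad=0:21 = 0xb8600000; big→ b8 60 00 00
line 2 (psh): pack op=0x4b:8|rd=1:3|pad=0:21 = 0x4b200000; big→ 4b 20 00 00
line 3 (xor): pack op=0x51:8|rd=2:3|rs=6:3|pad=0:18 = 0x51580000; big→ 51 58 00 00
line 4 (bl): pack op=0xe0:8|imm=16:24 = 0xe0000010; big→ e0 00 00 10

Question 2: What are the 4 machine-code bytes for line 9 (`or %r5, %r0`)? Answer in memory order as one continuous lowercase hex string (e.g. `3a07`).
f8a00000

L9: or op=0xf8:8|rd=5:3|rs=0:3|pad=0:18 ⇒ 0xf8a00000 ⇒ big f8 a0 00 00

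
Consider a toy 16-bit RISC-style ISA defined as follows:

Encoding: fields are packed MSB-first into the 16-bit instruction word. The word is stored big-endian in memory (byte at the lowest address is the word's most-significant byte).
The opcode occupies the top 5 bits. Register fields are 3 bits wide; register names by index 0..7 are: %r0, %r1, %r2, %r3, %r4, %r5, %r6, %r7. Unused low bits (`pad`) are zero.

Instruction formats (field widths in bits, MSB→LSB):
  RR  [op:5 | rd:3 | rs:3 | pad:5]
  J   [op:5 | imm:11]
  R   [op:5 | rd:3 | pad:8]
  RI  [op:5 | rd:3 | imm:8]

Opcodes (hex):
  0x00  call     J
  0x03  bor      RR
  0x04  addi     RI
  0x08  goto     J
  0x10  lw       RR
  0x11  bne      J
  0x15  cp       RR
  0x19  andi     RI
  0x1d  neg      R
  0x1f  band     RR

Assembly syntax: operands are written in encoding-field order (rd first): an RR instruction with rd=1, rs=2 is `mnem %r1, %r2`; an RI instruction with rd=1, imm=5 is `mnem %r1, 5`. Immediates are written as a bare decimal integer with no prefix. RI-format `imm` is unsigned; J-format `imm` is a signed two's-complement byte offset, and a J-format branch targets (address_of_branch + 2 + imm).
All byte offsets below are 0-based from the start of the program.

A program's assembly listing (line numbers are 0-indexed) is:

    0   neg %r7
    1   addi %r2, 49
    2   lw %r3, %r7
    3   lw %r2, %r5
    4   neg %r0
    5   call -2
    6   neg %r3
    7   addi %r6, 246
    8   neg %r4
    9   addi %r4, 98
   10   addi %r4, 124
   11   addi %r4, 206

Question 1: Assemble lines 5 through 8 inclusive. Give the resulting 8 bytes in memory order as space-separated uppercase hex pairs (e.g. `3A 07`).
5. call fields op=0x0:5|imm=-2:11 → word 07feh → 07 fe
6. neg fields op=0x1d:5|rd=3:3|pad=0:8 → word eb00h → eb 00
7. addi fields op=0x4:5|rd=6:3|imm=246:8 → word 26f6h → 26 f6
8. neg fields op=0x1d:5|rd=4:3|pad=0:8 → word ec00h → ec 00

07 FE EB 00 26 F6 EC 00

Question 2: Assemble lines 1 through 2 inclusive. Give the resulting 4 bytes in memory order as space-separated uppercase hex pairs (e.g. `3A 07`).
22 31 83 E0

1. addi fields op=0x4:5|rd=2:3|imm=49:8 → word 2231h → 22 31
2. lw fields op=0x10:5|rd=3:3|rs=7:3|pad=0:5 → word 83e0h → 83 e0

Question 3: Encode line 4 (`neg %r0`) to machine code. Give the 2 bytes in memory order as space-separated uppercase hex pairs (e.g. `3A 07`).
L4: neg op=0x1d:5|rd=0:3|pad=0:8 ⇒ 0xe800 ⇒ big e8 00

E8 00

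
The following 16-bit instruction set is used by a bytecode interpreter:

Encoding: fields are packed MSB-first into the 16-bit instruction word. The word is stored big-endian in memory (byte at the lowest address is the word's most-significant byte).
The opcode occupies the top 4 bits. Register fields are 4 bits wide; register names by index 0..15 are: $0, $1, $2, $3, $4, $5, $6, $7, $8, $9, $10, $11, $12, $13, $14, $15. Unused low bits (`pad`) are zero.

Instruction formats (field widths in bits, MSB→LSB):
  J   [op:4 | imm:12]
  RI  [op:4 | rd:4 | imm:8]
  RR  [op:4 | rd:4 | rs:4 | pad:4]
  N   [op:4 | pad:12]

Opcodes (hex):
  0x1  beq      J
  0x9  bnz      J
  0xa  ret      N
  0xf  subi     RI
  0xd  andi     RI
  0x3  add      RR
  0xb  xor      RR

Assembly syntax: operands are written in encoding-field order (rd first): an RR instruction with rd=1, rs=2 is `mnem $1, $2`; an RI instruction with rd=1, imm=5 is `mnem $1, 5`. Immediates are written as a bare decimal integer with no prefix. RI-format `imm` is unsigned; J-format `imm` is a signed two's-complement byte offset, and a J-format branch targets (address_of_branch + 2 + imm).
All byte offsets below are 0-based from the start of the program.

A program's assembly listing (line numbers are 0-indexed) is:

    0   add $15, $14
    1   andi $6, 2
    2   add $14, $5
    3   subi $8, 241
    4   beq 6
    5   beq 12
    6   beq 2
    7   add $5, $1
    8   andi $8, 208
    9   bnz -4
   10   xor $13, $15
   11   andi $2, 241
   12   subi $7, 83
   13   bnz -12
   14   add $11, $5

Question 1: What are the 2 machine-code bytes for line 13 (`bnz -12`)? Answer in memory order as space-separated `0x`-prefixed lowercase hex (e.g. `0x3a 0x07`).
0x9f 0xf4

L13: bnz op=0x9:4|imm=-12:12 ⇒ 0x9ff4 ⇒ big 9f f4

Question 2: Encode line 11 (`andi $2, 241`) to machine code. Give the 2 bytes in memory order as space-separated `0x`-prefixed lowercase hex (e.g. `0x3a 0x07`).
0xd2 0xf1

line 11 (andi): pack op=0xd:4|rd=2:4|imm=241:8 = 0xd2f1; big→ d2 f1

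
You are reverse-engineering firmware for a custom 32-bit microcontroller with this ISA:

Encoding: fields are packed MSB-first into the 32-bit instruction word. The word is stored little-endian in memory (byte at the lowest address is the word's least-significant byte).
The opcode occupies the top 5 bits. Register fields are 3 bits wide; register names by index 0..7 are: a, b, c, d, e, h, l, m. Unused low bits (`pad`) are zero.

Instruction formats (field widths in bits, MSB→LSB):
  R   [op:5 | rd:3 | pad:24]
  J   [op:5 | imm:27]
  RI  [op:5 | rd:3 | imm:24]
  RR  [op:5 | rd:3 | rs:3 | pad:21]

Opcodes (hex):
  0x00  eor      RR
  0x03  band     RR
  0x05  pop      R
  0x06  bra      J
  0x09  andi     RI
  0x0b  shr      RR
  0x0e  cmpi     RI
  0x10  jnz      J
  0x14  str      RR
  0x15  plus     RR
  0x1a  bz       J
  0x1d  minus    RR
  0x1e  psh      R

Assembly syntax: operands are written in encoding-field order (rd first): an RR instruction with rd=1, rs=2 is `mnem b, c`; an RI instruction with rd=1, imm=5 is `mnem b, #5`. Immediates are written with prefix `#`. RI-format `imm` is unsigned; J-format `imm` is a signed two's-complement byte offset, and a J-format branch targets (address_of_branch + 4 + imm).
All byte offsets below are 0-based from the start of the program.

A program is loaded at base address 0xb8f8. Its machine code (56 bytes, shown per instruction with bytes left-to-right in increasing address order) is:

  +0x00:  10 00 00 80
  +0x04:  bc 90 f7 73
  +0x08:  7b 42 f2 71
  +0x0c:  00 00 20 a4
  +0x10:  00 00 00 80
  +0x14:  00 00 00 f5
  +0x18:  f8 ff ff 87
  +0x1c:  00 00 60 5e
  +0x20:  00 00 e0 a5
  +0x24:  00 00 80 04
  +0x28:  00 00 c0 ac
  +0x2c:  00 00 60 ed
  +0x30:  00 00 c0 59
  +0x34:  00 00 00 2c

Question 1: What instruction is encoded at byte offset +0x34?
+0x34: 00 00 00 2c ⇒ word 0x2c000000 (little)
  top 5b → 0x5 → pop [R]
  rd: (w>>24)&0x7=0x4 → e

pop e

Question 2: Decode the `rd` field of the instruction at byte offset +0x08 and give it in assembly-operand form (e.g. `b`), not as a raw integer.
b

[08] 7b 42 f2 71 → 0x71f2427b
  top 5b → 0xe → cmpi [RI]
  rd: (w>>24)&0x7=0x1 → b
  imm: (w>>0)&0xffffff=0xf2427b → #15876731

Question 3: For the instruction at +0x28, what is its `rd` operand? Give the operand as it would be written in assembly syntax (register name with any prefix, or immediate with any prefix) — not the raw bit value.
[28] 00 00 c0 ac → 0xacc00000
  op=0xacc00000>>27=0x15 ⇒ plus (RR)
  rd: (w>>24)&0x7=0x4 → e
  rs: (w>>21)&0x7=0x6 → l

e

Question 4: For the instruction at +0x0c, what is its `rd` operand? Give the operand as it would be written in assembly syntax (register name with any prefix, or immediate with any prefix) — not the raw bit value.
+0x0c: 00 00 20 a4 ⇒ word 0xa4200000 (little)
  op=0xa4200000>>27=0x14 ⇒ str (RR)
  rd: (w>>24)&0x7=0x4 → e
  rs: (w>>21)&0x7=0x1 → b

e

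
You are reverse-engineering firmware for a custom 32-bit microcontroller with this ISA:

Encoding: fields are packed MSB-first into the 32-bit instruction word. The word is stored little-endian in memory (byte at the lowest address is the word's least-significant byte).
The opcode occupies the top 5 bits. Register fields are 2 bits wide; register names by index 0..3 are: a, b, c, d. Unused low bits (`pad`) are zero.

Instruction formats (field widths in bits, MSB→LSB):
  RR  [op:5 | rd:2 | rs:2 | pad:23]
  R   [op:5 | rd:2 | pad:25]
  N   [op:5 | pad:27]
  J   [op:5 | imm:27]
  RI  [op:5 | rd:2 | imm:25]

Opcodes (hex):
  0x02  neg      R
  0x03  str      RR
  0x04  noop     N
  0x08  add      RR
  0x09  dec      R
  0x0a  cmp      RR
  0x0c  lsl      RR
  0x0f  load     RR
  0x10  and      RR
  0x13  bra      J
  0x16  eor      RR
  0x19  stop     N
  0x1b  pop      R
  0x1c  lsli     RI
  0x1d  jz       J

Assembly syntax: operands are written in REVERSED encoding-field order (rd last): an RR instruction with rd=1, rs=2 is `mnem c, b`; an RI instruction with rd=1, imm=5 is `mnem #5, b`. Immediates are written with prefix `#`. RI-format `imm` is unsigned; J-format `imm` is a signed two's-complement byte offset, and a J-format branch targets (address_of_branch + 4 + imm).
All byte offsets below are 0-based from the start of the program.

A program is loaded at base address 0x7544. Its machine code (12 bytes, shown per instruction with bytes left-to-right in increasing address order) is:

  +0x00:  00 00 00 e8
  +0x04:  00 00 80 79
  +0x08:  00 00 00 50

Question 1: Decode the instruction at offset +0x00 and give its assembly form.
+0x00: 00 00 00 e8 ⇒ word 0xe8000000 (little)
  top 5b → 0x1d → jz [J]
  imm@[26:0]=0x0 ⇒ #0

jz #0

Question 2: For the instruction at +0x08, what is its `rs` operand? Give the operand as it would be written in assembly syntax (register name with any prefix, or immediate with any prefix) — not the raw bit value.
+0x08: 00 00 00 50 ⇒ word 0x50000000 (little)
  top 5b → 0xa → cmp [RR]
  rd@[26:25]=0x0 ⇒ a
  rs@[24:23]=0x0 ⇒ a

a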